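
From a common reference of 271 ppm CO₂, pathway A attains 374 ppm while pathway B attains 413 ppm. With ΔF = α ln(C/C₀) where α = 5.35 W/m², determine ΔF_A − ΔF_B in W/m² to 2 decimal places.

ΔF_A − ΔF_B = -0.53 W/m²

ΔF_A = 5.35 ln(374/271) = 5.35 × 0.32214 = 1.7234 W/m².
ΔF_B = 5.35 ln(413/271) = 5.35 × 0.42133 = 2.2541 W/m².
Difference: 1.7234 − 2.2541 = -0.5307 W/m².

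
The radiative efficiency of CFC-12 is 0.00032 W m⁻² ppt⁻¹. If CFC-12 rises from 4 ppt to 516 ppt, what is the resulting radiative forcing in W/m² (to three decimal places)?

ΔF = 0.164 W/m²

CFC-12: ΔF = 0.00032 × (516 − 4) = 0.00032 × 512 = 0.1638 W/m².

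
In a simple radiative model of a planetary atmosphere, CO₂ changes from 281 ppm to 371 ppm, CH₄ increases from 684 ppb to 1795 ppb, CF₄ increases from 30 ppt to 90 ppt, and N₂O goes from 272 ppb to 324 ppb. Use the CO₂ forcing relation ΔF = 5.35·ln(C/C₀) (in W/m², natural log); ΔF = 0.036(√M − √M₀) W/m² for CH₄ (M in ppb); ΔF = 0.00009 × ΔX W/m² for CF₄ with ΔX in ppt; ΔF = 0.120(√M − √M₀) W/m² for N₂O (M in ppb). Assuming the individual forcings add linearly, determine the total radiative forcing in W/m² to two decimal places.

CO₂: 5.35 × ln(371/281) = 5.35 × ln(1.32028) = 5.35 × 0.27784 = 1.4864 W/m².
CH₄: 0.036 × (√1795 − √684) = 0.036 × (42.3674 − 26.1534) = 0.036 × 16.2140 = 0.5837 W/m².
CF₄: ΔF = 0.00009 × (90 − 30) = 0.00009 × 60 = 0.0054 W/m².
N₂O: 0.120 × (√324 − √272) = 0.120 × (18.0000 − 16.4924) = 0.120 × 1.5076 = 0.1809 W/m².
Total ΔF = 1.4864 + 0.5837 + 0.0054 + 0.1809 = 2.2564 W/m².

ΔF = 2.26 W/m²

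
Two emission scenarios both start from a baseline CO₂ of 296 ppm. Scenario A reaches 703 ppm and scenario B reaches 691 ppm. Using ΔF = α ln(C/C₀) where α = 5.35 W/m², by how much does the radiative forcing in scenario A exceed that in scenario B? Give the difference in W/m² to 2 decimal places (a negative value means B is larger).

ΔF_A = 5.35 ln(703/296) = 5.35 × 0.86500 = 4.6278 W/m².
ΔF_B = 5.35 ln(691/296) = 5.35 × 0.84778 = 4.5356 W/m².
Difference: 4.6278 − 4.5356 = 0.0922 W/m².

ΔF_A − ΔF_B = 0.09 W/m²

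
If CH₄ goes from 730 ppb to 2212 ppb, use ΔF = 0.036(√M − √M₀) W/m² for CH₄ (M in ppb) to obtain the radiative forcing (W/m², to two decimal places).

ΔF = 0.72 W/m²

CH₄: 0.036 × (√2212 − √730) = 0.036 × (47.0319 − 27.0185) = 0.036 × 20.0134 = 0.7205 W/m².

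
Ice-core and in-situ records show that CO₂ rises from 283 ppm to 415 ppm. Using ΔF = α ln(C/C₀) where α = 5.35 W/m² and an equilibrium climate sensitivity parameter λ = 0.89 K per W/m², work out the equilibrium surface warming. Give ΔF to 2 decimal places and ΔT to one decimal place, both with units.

CO₂: 5.35 × ln(415/283) = 5.35 × ln(1.46643) = 5.35 × 0.38283 = 2.0481 W/m².
ΔT = λ ΔF = 0.89 × 2.05 = 1.8245 K.

ΔF = 2.05 W/m²; ΔT = 1.8 K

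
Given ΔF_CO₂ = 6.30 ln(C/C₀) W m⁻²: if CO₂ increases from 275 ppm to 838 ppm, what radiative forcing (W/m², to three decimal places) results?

CO₂: 6.30 × ln(838/275) = 6.30 × ln(3.04727) = 6.30 × 1.11425 = 7.0198 W/m².

ΔF = 7.020 W/m²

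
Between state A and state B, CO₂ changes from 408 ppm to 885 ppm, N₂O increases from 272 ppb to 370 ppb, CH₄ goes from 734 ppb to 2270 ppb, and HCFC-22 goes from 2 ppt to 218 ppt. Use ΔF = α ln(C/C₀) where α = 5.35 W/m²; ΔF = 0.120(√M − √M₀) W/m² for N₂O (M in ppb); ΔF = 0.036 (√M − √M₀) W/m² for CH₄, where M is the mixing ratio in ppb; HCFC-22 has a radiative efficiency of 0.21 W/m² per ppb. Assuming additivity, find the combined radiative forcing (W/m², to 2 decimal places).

ΔF = 5.26 W/m²

CO₂: 5.35 × ln(885/408) = 5.35 × ln(2.16912) = 5.35 × 0.77432 = 4.1426 W/m².
N₂O: 0.120 × (√370 − √272) = 0.120 × (19.2354 − 16.4924) = 0.120 × 2.7430 = 0.3292 W/m².
CH₄: 0.036 × (√2270 − √734) = 0.036 × (47.6445 − 27.0924) = 0.036 × 20.5521 = 0.7399 W/m².
HCFC-22: Δ = 218 − 2 = 216 ppt = 0.216 ppb; ΔF = 0.21 × 0.216 = 0.0454 W/m².
Total ΔF = 4.1426 + 0.3292 + 0.7399 + 0.0454 = 5.2571 W/m².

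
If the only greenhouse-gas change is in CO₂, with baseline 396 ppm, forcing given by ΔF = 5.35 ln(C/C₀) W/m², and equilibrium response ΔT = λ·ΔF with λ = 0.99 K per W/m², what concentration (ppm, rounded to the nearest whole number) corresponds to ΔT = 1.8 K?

Required forcing: ΔF = ΔT/λ = 1.8/0.99 = 1.8182 W/m².
Then ln(C/396) = ΔF/5.35 = 1.8182/5.35 = 0.33985.
So C = 396 × e^0.33985 = 396 × 1.40474 = 556.28 ppm.

C ≈ 556 ppm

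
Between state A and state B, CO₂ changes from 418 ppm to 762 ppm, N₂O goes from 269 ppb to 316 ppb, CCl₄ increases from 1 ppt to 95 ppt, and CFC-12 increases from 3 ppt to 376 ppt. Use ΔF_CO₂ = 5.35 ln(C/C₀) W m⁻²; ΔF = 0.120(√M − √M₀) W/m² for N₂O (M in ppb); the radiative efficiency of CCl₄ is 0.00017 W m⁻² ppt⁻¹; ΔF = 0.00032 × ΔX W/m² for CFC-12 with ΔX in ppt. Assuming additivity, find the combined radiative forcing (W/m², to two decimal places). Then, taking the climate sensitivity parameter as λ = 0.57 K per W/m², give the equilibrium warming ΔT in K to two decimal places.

CO₂: 5.35 × ln(762/418) = 5.35 × ln(1.82297) = 5.35 × 0.60047 = 3.2125 W/m².
N₂O: 0.120 × (√316 − √269) = 0.120 × (17.7764 − 16.4012) = 0.120 × 1.3752 = 0.1650 W/m².
CCl₄: ΔF = 0.00017 × (95 − 1) = 0.00017 × 94 = 0.0160 W/m².
CFC-12: ΔF = 0.00032 × (376 − 3) = 0.00032 × 373 = 0.1194 W/m².
Total ΔF = 3.2125 + 0.1650 + 0.0160 + 0.1194 = 3.5129 W/m².
ΔT = λ ΔF = 0.57 × 3.51 = 2.0007 K.

ΔF = 3.51 W/m²; ΔT = 2.00 K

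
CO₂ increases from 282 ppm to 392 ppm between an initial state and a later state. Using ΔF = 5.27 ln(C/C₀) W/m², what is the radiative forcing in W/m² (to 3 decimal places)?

CO₂: 5.27 × ln(392/282) = 5.27 × ln(1.39007) = 5.27 × 0.32935 = 1.7357 W/m².

ΔF = 1.736 W/m²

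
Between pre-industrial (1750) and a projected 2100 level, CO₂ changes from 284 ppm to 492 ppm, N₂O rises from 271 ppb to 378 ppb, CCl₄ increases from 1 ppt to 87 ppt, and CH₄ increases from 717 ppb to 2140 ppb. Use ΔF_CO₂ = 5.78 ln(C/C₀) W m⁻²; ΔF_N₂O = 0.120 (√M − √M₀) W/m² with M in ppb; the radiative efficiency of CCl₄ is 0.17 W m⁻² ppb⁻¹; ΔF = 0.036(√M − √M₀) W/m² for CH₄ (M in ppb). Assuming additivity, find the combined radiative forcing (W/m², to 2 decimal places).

ΔF = 4.25 W/m²

CO₂: 5.78 × ln(492/284) = 5.78 × ln(1.73239) = 5.78 × 0.54950 = 3.1761 W/m².
N₂O: 0.120 × (√378 − √271) = 0.120 × (19.4422 − 16.4621) = 0.120 × 2.9801 = 0.3576 W/m².
CCl₄: Δ = 87 − 1 = 86 ppt = 0.086 ppb; ΔF = 0.17 × 0.086 = 0.0146 W/m².
CH₄: 0.036 × (√2140 − √717) = 0.036 × (46.2601 − 26.7769) = 0.036 × 19.4832 = 0.7014 W/m².
Total ΔF = 3.1761 + 0.3576 + 0.0146 + 0.7014 = 4.2497 W/m².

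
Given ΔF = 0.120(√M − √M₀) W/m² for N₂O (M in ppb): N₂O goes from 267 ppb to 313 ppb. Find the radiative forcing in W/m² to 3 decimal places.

N₂O: 0.120 × (√313 − √267) = 0.120 × (17.6918 − 16.3401) = 0.120 × 1.3517 = 0.1622 W/m².

ΔF = 0.162 W/m²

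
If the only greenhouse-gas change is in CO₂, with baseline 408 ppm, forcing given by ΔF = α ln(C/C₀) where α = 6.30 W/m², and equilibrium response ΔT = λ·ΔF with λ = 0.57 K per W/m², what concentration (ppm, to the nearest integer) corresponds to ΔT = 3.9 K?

C ≈ 1209 ppm

Required forcing: ΔF = ΔT/λ = 3.9/0.57 = 6.8421 W/m².
Then ln(C/408) = ΔF/6.30 = 6.8421/6.30 = 1.08605.
So C = 408 × e^1.08605 = 408 × 2.96255 = 1208.72 ppm.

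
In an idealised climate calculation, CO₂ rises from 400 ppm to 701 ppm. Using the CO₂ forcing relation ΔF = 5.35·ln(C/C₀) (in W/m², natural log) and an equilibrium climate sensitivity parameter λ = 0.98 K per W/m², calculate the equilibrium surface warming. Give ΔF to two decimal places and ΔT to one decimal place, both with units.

ΔF = 3.00 W/m²; ΔT = 2.9 K

CO₂: 5.35 × ln(701/400) = 5.35 × ln(1.75250) = 5.35 × 0.56104 = 3.0016 W/m².
ΔT = λ ΔF = 0.98 × 3.00 = 2.9400 K.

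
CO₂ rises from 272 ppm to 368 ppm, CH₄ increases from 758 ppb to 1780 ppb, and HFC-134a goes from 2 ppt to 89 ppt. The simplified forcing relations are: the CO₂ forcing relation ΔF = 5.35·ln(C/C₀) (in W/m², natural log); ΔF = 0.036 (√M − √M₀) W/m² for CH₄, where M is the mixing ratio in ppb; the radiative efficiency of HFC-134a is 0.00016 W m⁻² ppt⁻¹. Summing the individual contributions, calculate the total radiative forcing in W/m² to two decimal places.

ΔF = 2.16 W/m²

CO₂: 5.35 × ln(368/272) = 5.35 × ln(1.35294) = 5.35 × 0.30228 = 1.6172 W/m².
CH₄: 0.036 × (√1780 − √758) = 0.036 × (42.1900 − 27.5318) = 0.036 × 14.6582 = 0.5277 W/m².
HFC-134a: ΔF = 0.00016 × (89 − 2) = 0.00016 × 87 = 0.0139 W/m².
Total ΔF = 1.6172 + 0.5277 + 0.0139 = 2.1588 W/m².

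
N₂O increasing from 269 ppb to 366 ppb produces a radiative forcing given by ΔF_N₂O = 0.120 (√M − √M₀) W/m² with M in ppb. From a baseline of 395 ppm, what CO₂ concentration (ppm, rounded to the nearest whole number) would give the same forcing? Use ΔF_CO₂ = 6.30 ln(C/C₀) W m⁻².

C ≈ 416 ppm

N₂O forcing: 0.120 × (√366 − √269) = 0.120 × (19.1311 − 16.4012) = 0.120 × 2.7299 = 0.32759 W/m².
Set 6.30 ln(C/395) = 0.32759: ln(C/395) = 0.32759/6.30 = 0.05200, so C = 395 × e^0.05200 = 395 × 1.05338 = 416.09 ppm.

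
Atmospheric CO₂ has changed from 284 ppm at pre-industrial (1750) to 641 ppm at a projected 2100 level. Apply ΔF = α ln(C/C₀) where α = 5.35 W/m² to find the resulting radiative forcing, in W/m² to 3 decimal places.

ΔF = 4.355 W/m²

CO₂: 5.35 × ln(641/284) = 5.35 × ln(2.25704) = 5.35 × 0.81405 = 4.3552 W/m².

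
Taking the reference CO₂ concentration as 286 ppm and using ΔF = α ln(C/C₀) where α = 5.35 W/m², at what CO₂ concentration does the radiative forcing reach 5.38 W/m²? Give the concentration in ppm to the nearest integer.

Set 5.35 ln(C/286) = 5.38, so ln(C/286) = 5.38/5.35 = 1.00561.
Then C/286 = e^1.00561 = 2.73357, giving C = 286 × 2.73357 = 781.80 ppm.

C ≈ 782 ppm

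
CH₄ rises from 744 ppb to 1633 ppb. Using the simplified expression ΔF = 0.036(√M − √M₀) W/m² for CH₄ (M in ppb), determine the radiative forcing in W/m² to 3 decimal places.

ΔF = 0.473 W/m²

CH₄: 0.036 × (√1633 − √744) = 0.036 × (40.4104 − 27.2764) = 0.036 × 13.1340 = 0.4728 W/m².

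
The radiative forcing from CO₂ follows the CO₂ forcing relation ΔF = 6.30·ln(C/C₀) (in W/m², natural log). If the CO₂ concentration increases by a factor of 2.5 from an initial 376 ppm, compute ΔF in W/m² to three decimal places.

Because the forcing depends only on the ratio C/C₀, the initial concentration does not enter.
ΔF = 6.30 × ln(2.5) = 6.30 × 0.91629 = 5.7726 W/m².

ΔF = 5.773 W/m²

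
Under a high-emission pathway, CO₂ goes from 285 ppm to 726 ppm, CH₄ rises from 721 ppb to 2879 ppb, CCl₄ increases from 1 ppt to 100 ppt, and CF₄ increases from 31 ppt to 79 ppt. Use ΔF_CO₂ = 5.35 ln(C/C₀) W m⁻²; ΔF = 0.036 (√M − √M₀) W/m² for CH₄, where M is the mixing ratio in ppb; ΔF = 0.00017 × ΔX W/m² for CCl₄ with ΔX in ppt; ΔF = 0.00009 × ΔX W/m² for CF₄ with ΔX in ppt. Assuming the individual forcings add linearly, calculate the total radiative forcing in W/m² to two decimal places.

CO₂: 5.35 × ln(726/285) = 5.35 × ln(2.54737) = 5.35 × 0.93506 = 5.0026 W/m².
CH₄: 0.036 × (√2879 − √721) = 0.036 × (53.6563 − 26.8514) = 0.036 × 26.8049 = 0.9650 W/m².
CCl₄: ΔF = 0.00017 × (100 − 1) = 0.00017 × 99 = 0.0168 W/m².
CF₄: ΔF = 0.00009 × (79 − 31) = 0.00009 × 48 = 0.0043 W/m².
Total ΔF = 5.0026 + 0.9650 + 0.0168 + 0.0043 = 5.9887 W/m².

ΔF = 5.99 W/m²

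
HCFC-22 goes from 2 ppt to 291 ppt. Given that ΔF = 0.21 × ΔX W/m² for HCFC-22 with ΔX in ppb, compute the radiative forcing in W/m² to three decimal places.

HCFC-22: Δ = 291 − 2 = 289 ppt = 0.289 ppb; ΔF = 0.21 × 0.289 = 0.0607 W/m².

ΔF = 0.061 W/m²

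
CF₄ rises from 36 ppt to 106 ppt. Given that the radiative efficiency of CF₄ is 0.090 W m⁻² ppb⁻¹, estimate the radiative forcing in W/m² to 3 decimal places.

CF₄: Δ = 106 − 36 = 70 ppt = 0.070 ppb; ΔF = 0.090 × 0.070 = 0.0063 W/m².

ΔF = 0.006 W/m²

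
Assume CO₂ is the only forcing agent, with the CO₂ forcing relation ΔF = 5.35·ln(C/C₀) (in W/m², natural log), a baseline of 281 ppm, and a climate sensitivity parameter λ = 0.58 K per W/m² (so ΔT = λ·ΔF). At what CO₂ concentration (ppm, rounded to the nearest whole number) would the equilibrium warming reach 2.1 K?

Required forcing: ΔF = ΔT/λ = 2.1/0.58 = 3.6207 W/m².
Then ln(C/281) = ΔF/5.35 = 3.6207/5.35 = 0.67677.
So C = 281 × e^0.67677 = 281 × 1.96751 = 552.87 ppm.

C ≈ 553 ppm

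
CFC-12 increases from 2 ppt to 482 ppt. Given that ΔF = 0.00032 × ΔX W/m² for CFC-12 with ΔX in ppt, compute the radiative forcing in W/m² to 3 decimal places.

ΔF = 0.154 W/m²

CFC-12: ΔF = 0.00032 × (482 − 2) = 0.00032 × 480 = 0.1536 W/m².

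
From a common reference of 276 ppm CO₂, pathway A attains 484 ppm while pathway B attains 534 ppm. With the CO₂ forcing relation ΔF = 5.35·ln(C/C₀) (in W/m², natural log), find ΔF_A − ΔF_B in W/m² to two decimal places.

ΔF_A − ΔF_B = -0.53 W/m²

ΔF_A = 5.35 ln(484/276) = 5.35 × 0.56168 = 3.0050 W/m².
ΔF_B = 5.35 ln(534/276) = 5.35 × 0.65999 = 3.5309 W/m².
Difference: 3.0050 − 3.5309 = -0.5259 W/m².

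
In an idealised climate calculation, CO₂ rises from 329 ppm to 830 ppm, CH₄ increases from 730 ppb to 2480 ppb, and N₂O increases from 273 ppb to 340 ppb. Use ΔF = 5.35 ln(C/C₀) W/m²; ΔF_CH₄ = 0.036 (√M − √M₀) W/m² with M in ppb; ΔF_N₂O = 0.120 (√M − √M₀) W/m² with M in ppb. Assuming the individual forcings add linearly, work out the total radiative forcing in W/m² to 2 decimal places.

CO₂: 5.35 × ln(830/329) = 5.35 × ln(2.52280) = 5.35 × 0.92537 = 4.9507 W/m².
CH₄: 0.036 × (√2480 − √730) = 0.036 × (49.7996 − 27.0185) = 0.036 × 22.7811 = 0.8201 W/m².
N₂O: 0.120 × (√340 − √273) = 0.120 × (18.4391 − 16.5227) = 0.120 × 1.9164 = 0.2300 W/m².
Total ΔF = 4.9507 + 0.8201 + 0.2300 = 6.0008 W/m².

ΔF = 6.00 W/m²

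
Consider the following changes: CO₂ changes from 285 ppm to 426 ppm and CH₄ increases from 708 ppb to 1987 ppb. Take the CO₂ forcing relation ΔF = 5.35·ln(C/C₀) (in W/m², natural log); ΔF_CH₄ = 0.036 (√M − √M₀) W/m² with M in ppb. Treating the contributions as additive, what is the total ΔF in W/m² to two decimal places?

CO₂: 5.35 × ln(426/285) = 5.35 × ln(1.49474) = 5.35 × 0.40195 = 2.1504 W/m².
CH₄: 0.036 × (√1987 − √708) = 0.036 × (44.5758 − 26.6083) = 0.036 × 17.9675 = 0.6468 W/m².
Total ΔF = 2.1504 + 0.6468 = 2.7972 W/m².

ΔF = 2.80 W/m²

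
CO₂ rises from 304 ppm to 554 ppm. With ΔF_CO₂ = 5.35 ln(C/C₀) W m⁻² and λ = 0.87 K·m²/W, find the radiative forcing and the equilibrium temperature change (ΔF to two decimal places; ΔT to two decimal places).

ΔF = 3.21 W/m²; ΔT = 2.79 K

CO₂: 5.35 × ln(554/304) = 5.35 × ln(1.82237) = 5.35 × 0.60014 = 3.2107 W/m².
ΔT = λ ΔF = 0.87 × 3.21 = 2.7927 K.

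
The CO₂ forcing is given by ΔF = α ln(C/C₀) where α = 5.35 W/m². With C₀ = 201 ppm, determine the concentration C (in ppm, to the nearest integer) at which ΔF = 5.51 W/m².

C ≈ 563 ppm

Set 5.35 ln(C/201) = 5.51, so ln(C/201) = 5.51/5.35 = 1.02991.
Then C/201 = e^1.02991 = 2.80081, giving C = 201 × 2.80081 = 562.96 ppm.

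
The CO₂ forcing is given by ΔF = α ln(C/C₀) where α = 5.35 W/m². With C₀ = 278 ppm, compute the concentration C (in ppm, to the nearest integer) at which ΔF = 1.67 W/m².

C ≈ 380 ppm

Set 5.35 ln(C/278) = 1.67, so ln(C/278) = 1.67/5.35 = 0.31215.
Then C/278 = e^0.31215 = 1.36636, giving C = 278 × 1.36636 = 379.85 ppm.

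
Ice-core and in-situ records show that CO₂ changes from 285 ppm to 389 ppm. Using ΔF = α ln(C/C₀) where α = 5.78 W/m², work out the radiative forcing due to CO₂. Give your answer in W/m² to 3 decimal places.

CO₂: 5.78 × ln(389/285) = 5.78 × ln(1.36491) = 5.78 × 0.31109 = 1.7981 W/m².

ΔF = 1.798 W/m²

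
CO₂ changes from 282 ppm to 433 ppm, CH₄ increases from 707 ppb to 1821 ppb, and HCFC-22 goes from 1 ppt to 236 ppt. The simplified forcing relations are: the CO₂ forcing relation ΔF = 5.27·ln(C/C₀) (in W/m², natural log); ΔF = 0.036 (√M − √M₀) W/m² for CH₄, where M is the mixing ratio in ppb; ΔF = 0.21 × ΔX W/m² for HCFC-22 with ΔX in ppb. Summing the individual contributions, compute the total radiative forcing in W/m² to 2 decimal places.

CO₂: 5.27 × ln(433/282) = 5.27 × ln(1.53546) = 5.27 × 0.42883 = 2.2599 W/m².
CH₄: 0.036 × (√1821 − √707) = 0.036 × (42.6732 − 26.5895) = 0.036 × 16.0837 = 0.5790 W/m².
HCFC-22: Δ = 236 − 1 = 235 ppt = 0.235 ppb; ΔF = 0.21 × 0.235 = 0.0494 W/m².
Total ΔF = 2.2599 + 0.5790 + 0.0494 = 2.8883 W/m².

ΔF = 2.89 W/m²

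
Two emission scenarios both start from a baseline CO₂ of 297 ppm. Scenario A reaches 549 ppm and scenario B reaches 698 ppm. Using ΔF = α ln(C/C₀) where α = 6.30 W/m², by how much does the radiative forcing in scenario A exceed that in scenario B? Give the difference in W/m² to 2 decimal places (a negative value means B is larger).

ΔF_A − ΔF_B = -1.51 W/m²

ΔF_A = 6.30 ln(549/297) = 6.30 × 0.61437 = 3.8705 W/m².
ΔF_B = 6.30 ln(698/297) = 6.30 × 0.85449 = 5.3833 W/m².
Difference: 3.8705 − 5.3833 = -1.5128 W/m².
(Equivalently, ΔF_A − ΔF_B = 6.30 ln(549/698) = 6.30 × -0.24012 = -1.5128 W/m².)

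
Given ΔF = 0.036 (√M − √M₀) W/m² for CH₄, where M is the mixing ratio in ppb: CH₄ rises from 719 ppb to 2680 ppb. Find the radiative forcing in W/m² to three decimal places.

ΔF = 0.898 W/m²

CH₄: 0.036 × (√2680 − √719) = 0.036 × (51.7687 − 26.8142) = 0.036 × 24.9545 = 0.8984 W/m².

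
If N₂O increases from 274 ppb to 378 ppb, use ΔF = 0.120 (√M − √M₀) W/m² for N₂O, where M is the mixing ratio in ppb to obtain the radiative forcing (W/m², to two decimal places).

ΔF = 0.35 W/m²

N₂O: 0.120 × (√378 − √274) = 0.120 × (19.4422 − 16.5529) = 0.120 × 2.8893 = 0.3467 W/m².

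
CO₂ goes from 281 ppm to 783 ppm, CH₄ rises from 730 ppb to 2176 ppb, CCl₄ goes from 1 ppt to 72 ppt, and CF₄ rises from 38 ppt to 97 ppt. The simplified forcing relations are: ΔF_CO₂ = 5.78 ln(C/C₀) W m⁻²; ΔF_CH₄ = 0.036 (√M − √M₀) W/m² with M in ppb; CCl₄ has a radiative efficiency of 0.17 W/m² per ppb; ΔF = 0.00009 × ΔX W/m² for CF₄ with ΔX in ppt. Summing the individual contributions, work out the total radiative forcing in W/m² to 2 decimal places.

CO₂: 5.78 × ln(783/281) = 5.78 × ln(2.78648) = 5.78 × 1.02478 = 5.9232 W/m².
CH₄: 0.036 × (√2176 − √730) = 0.036 × (46.6476 − 27.0185) = 0.036 × 19.6291 = 0.7066 W/m².
CCl₄: Δ = 72 − 1 = 71 ppt = 0.071 ppb; ΔF = 0.17 × 0.071 = 0.0121 W/m².
CF₄: ΔF = 0.00009 × (97 − 38) = 0.00009 × 59 = 0.0053 W/m².
Total ΔF = 5.9232 + 0.7066 + 0.0121 + 0.0053 = 6.6472 W/m².

ΔF = 6.65 W/m²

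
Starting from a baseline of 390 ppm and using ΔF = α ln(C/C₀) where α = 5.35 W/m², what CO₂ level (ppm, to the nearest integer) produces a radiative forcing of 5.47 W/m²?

C ≈ 1084 ppm

Set 5.35 ln(C/390) = 5.47, so ln(C/390) = 5.47/5.35 = 1.02243.
Then C/390 = e^1.02243 = 2.77994, giving C = 390 × 2.77994 = 1084.18 ppm.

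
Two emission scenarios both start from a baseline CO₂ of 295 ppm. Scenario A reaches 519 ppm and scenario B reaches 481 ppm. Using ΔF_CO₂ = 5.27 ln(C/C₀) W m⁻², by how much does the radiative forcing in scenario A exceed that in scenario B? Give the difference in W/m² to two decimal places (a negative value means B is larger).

ΔF_A = 5.27 ln(519/295) = 5.27 × 0.56493 = 2.9772 W/m².
ΔF_B = 5.27 ln(481/295) = 5.27 × 0.48889 = 2.5765 W/m².
Difference: 2.9772 − 2.5765 = 0.4007 W/m².
(Equivalently, ΔF_A − ΔF_B = 5.27 ln(519/481) = 5.27 × 0.07604 = 0.4007 W/m².)

ΔF_A − ΔF_B = 0.40 W/m²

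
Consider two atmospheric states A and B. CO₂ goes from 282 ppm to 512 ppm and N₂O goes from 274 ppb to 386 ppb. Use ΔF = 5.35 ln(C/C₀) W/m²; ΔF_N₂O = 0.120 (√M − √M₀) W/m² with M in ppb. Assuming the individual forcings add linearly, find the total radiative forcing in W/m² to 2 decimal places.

ΔF = 3.56 W/m²

CO₂: 5.35 × ln(512/282) = 5.35 × ln(1.81560) = 5.35 × 0.59642 = 3.1908 W/m².
N₂O: 0.120 × (√386 − √274) = 0.120 × (19.6469 − 16.5529) = 0.120 × 3.0940 = 0.3713 W/m².
Total ΔF = 3.1908 + 0.3713 = 3.5621 W/m².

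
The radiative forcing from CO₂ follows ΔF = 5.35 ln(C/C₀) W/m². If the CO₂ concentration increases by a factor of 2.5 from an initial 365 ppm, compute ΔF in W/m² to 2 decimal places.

ΔF = 4.90 W/m²

ΔF = 5.35 × ln(2.5) = 5.35 × 0.91629 = 4.9022 W/m².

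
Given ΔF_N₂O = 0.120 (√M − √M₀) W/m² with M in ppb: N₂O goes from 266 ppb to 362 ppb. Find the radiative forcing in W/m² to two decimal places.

ΔF = 0.33 W/m²

N₂O: 0.120 × (√362 − √266) = 0.120 × (19.0263 − 16.3095) = 0.120 × 2.7168 = 0.3260 W/m².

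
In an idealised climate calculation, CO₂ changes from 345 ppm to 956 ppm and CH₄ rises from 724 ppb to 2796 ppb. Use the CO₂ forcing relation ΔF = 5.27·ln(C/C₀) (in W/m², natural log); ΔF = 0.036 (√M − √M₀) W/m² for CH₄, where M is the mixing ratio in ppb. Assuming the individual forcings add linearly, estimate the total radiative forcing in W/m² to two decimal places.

CO₂: 5.27 × ln(956/345) = 5.27 × ln(2.77101) = 5.27 × 1.01921 = 5.3712 W/m².
CH₄: 0.036 × (√2796 − √724) = 0.036 × (52.8772 − 26.9072) = 0.036 × 25.9700 = 0.9349 W/m².
Total ΔF = 5.3712 + 0.9349 = 6.3061 W/m².

ΔF = 6.31 W/m²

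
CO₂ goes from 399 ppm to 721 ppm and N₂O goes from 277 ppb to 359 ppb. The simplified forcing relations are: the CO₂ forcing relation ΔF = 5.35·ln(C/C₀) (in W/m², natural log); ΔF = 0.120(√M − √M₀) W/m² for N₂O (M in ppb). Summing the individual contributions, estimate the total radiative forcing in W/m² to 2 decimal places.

CO₂: 5.35 × ln(721/399) = 5.35 × ln(1.80702) = 5.35 × 0.59168 = 3.1655 W/m².
N₂O: 0.120 × (√359 − √277) = 0.120 × (18.9473 − 16.6433) = 0.120 × 2.3040 = 0.2765 W/m².
Total ΔF = 3.1655 + 0.2765 = 3.4420 W/m².

ΔF = 3.44 W/m²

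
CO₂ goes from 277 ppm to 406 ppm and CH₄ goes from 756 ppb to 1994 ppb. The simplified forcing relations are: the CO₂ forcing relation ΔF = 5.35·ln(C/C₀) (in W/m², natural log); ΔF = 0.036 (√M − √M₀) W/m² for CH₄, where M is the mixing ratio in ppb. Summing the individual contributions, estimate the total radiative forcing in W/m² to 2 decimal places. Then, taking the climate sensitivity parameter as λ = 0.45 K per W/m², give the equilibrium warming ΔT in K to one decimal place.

ΔF = 2.66 W/m²; ΔT = 1.2 K

CO₂: 5.35 × ln(406/277) = 5.35 × ln(1.46570) = 5.35 × 0.38233 = 2.0455 W/m².
CH₄: 0.036 × (√1994 − √756) = 0.036 × (44.6542 − 27.4955) = 0.036 × 17.1587 = 0.6177 W/m².
Total ΔF = 2.0455 + 0.6177 = 2.6632 W/m².
ΔT = λ ΔF = 0.45 × 2.66 = 1.1970 K.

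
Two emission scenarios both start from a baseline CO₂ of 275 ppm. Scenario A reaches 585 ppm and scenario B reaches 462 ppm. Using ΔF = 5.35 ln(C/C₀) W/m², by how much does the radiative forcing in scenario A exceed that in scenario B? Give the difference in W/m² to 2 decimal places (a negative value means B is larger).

ΔF_A − ΔF_B = 1.26 W/m²

ΔF_A = 5.35 ln(585/275) = 5.35 × 0.75484 = 4.0384 W/m².
ΔF_B = 5.35 ln(462/275) = 5.35 × 0.51879 = 2.7755 W/m².
Difference: 4.0384 − 2.7755 = 1.2629 W/m².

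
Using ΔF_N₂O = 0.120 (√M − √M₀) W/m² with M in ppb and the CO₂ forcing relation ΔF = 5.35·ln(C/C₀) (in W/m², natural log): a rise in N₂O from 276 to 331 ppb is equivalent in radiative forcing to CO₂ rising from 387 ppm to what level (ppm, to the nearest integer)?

N₂O forcing: 0.120 × (√331 − √276) = 0.120 × (18.1934 − 16.6132) = 0.120 × 1.5802 = 0.18962 W/m².
Set 5.35 ln(C/387) = 0.18962: ln(C/387) = 0.18962/5.35 = 0.03544, so C = 387 × e^0.03544 = 387 × 1.03608 = 400.96 ppm.

C ≈ 401 ppm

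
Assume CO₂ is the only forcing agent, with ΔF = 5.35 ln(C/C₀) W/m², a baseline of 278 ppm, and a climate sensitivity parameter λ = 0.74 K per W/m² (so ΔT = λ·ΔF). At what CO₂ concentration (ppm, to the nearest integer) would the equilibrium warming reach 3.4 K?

Required forcing: ΔF = ΔT/λ = 3.4/0.74 = 4.5946 W/m².
Then ln(C/278) = ΔF/5.35 = 4.5946/5.35 = 0.85880.
So C = 278 × e^0.85880 = 278 × 2.36033 = 656.17 ppm.

C ≈ 656 ppm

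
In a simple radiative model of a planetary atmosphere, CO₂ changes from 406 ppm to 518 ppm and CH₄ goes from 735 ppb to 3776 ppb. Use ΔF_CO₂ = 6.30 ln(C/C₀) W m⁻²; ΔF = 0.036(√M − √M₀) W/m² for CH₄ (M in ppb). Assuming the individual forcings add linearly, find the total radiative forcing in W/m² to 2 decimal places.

CO₂: 6.30 × ln(518/406) = 6.30 × ln(1.27586) = 6.30 × 0.24362 = 1.5348 W/m².
CH₄: 0.036 × (√3776 − √735) = 0.036 × (61.4492 − 27.1109) = 0.036 × 34.3383 = 1.2362 W/m².
Total ΔF = 1.5348 + 1.2362 = 2.7710 W/m².

ΔF = 2.77 W/m²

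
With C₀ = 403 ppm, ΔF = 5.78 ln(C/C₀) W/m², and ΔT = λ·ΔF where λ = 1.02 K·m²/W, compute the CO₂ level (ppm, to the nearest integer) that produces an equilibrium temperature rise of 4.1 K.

C ≈ 808 ppm

Required forcing: ΔF = ΔT/λ = 4.1/1.02 = 4.0196 W/m².
Then ln(C/403) = ΔF/5.78 = 4.0196/5.78 = 0.69543.
So C = 403 × e^0.69543 = 403 × 2.00457 = 807.84 ppm.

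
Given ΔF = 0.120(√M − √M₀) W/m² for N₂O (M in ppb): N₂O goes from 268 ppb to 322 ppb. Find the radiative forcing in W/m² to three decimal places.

N₂O: 0.120 × (√322 − √268) = 0.120 × (17.9444 − 16.3707) = 0.120 × 1.5737 = 0.1888 W/m².

ΔF = 0.189 W/m²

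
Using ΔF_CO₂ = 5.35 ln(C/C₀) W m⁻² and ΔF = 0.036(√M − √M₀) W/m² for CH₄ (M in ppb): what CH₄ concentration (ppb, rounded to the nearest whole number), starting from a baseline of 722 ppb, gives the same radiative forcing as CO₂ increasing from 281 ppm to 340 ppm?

CO₂ forcing: 5.35 × ln(340/281) = 5.35 × 0.190591 = 1.01966 W/m².
Set 0.036(√M − √722) = 1.01966: √M = 1.01966/0.036 + √722 = 28.3239 + 26.8701 = 55.1940.
M = (55.1940)² = 3046.38 ppb.

M ≈ 3046 ppb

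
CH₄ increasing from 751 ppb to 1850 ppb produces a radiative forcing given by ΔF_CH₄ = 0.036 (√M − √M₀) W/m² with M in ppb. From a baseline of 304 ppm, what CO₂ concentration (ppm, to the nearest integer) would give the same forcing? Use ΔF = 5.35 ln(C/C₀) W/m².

CH₄ forcing: 0.036 × (√1850 − √751) = 0.036 × (43.0116 − 27.4044) = 0.036 × 15.6072 = 0.56186 W/m².
Set 5.35 ln(C/304) = 0.56186: ln(C/304) = 0.56186/5.35 = 0.10502, so C = 304 × e^0.10502 = 304 × 1.11073 = 337.66 ppm.

C ≈ 338 ppm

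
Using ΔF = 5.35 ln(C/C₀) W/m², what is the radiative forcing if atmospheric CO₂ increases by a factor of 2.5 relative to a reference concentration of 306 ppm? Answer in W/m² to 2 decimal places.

Because the forcing depends only on the ratio C/C₀, the initial concentration does not enter.
ΔF = 5.35 × ln(2.5) = 5.35 × 0.91629 = 4.9022 W/m².

ΔF = 4.90 W/m²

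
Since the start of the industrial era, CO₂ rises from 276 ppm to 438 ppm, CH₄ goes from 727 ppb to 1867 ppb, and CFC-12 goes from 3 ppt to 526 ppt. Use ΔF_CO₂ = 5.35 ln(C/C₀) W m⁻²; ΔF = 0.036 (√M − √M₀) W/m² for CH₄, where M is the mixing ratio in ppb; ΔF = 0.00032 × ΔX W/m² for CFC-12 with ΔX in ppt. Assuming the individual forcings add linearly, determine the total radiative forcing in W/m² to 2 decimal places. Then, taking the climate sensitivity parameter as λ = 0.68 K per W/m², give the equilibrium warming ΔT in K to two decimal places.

CO₂: 5.35 × ln(438/276) = 5.35 × ln(1.58696) = 5.35 × 0.46182 = 2.4707 W/m².
CH₄: 0.036 × (√1867 − √727) = 0.036 × (43.2088 − 26.9629) = 0.036 × 16.2459 = 0.5849 W/m².
CFC-12: ΔF = 0.00032 × (526 − 3) = 0.00032 × 523 = 0.1674 W/m².
Total ΔF = 2.4707 + 0.5849 + 0.1674 = 3.2230 W/m².
ΔT = λ ΔF = 0.68 × 3.22 = 2.1896 K.

ΔF = 3.22 W/m²; ΔT = 2.19 K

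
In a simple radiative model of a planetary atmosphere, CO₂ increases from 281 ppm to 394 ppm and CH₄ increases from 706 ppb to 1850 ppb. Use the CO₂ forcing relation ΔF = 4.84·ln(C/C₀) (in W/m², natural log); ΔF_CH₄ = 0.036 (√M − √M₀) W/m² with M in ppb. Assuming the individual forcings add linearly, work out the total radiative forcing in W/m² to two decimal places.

CO₂: 4.84 × ln(394/281) = 4.84 × ln(1.40214) = 4.84 × 0.33800 = 1.6359 W/m².
CH₄: 0.036 × (√1850 − √706) = 0.036 × (43.0116 − 26.5707) = 0.036 × 16.4409 = 0.5919 W/m².
Total ΔF = 1.6359 + 0.5919 = 2.2278 W/m².

ΔF = 2.23 W/m²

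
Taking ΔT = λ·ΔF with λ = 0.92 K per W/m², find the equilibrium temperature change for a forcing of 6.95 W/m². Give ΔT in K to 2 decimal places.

ΔT = 6.39 K

ΔT = λ ΔF = 0.92 × 6.95 = 6.3940 K.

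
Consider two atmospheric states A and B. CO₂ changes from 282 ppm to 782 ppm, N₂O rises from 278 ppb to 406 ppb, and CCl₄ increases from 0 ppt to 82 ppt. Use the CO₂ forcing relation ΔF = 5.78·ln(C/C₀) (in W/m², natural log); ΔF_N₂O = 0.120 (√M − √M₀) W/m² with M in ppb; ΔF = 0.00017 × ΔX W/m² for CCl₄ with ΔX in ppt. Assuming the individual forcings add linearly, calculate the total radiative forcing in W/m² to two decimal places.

CO₂: 5.78 × ln(782/282) = 5.78 × ln(2.77305) = 5.78 × 1.01995 = 5.8953 W/m².
N₂O: 0.120 × (√406 − √278) = 0.120 × (20.1494 − 16.6733) = 0.120 × 3.4761 = 0.4171 W/m².
CCl₄: ΔF = 0.00017 × (82 − 0) = 0.00017 × 82 = 0.0139 W/m².
Total ΔF = 5.8953 + 0.4171 + 0.0139 = 6.3263 W/m².

ΔF = 6.33 W/m²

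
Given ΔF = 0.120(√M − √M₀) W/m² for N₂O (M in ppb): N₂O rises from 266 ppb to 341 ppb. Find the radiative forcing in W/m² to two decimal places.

ΔF = 0.26 W/m²

N₂O: 0.120 × (√341 − √266) = 0.120 × (18.4662 − 16.3095) = 0.120 × 2.1567 = 0.2588 W/m².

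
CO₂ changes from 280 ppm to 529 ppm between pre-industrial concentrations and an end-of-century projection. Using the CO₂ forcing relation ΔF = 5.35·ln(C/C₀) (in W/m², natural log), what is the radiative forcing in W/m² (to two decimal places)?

CO₂: 5.35 × ln(529/280) = 5.35 × ln(1.88929) = 5.35 × 0.63620 = 3.4037 W/m².

ΔF = 3.40 W/m²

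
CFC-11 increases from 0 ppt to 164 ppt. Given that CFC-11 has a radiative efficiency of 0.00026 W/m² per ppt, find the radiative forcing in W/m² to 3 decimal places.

CFC-11: ΔF = 0.00026 × (164 − 0) = 0.00026 × 164 = 0.0426 W/m².

ΔF = 0.043 W/m²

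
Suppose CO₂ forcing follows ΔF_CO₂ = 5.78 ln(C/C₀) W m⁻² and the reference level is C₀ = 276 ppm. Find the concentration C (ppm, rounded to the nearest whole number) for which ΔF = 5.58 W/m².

Set 5.78 ln(C/276) = 5.58, so ln(C/276) = 5.58/5.78 = 0.96540.
Then C/276 = e^0.96540 = 2.62584, giving C = 276 × 2.62584 = 724.73 ppm.

C ≈ 725 ppm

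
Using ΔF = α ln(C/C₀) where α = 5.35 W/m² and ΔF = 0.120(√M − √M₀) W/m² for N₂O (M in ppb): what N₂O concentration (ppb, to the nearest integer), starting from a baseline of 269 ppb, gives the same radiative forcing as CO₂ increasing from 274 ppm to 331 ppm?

M ≈ 616 ppb

CO₂ forcing: 5.35 × ln(331/274) = 5.35 × 0.188990 = 1.01110 W/m².
Set 0.120(√M − √269) = 1.01110: √M = 1.01110/0.120 + √269 = 8.4258 + 16.4012 = 24.8270.
M = (24.8270)² = 616.38 ppb.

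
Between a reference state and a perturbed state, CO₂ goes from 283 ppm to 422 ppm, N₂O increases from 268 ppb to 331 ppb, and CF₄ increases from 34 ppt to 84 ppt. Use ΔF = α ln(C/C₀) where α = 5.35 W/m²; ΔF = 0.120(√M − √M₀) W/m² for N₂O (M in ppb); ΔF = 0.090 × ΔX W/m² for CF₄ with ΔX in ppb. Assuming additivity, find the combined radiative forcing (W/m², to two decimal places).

CO₂: 5.35 × ln(422/283) = 5.35 × ln(1.49117) = 5.35 × 0.39956 = 2.1376 W/m².
N₂O: 0.120 × (√331 − √268) = 0.120 × (18.1934 − 16.3707) = 0.120 × 1.8227 = 0.2187 W/m².
CF₄: Δ = 84 − 34 = 50 ppt = 0.050 ppb; ΔF = 0.090 × 0.050 = 0.0045 W/m².
Total ΔF = 2.1376 + 0.2187 + 0.0045 = 2.3608 W/m².

ΔF = 2.36 W/m²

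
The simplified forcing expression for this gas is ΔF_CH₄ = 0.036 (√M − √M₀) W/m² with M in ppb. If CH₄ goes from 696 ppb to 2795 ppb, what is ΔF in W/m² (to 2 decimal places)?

ΔF = 0.95 W/m²

CH₄: 0.036 × (√2795 − √696) = 0.036 × (52.8678 − 26.3818) = 0.036 × 26.4860 = 0.9535 W/m².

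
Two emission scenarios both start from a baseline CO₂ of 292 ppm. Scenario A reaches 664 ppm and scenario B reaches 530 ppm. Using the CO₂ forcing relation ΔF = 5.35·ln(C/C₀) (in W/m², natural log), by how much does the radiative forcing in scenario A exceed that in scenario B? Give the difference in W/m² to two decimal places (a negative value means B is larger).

ΔF_A = 5.35 ln(664/292) = 5.35 × 0.82153 = 4.3952 W/m².
ΔF_B = 5.35 ln(530/292) = 5.35 × 0.59612 = 3.1892 W/m².
Difference: 4.3952 − 3.1892 = 1.2060 W/m².

ΔF_A − ΔF_B = 1.21 W/m²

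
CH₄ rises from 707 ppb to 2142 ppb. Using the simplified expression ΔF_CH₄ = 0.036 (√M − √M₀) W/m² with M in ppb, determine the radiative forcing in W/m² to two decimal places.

CH₄: 0.036 × (√2142 − √707) = 0.036 × (46.2817 − 26.5895) = 0.036 × 19.6922 = 0.7089 W/m².

ΔF = 0.71 W/m²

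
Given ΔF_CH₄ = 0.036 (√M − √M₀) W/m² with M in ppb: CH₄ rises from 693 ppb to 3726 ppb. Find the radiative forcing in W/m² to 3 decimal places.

CH₄: 0.036 × (√3726 − √693) = 0.036 × (61.0410 − 26.3249) = 0.036 × 34.7161 = 1.2498 W/m².

ΔF = 1.250 W/m²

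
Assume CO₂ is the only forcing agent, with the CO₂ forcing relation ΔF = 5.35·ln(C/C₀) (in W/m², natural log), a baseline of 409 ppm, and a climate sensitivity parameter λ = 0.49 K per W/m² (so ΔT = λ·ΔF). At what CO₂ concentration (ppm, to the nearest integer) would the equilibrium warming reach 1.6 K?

C ≈ 753 ppm

Required forcing: ΔF = ΔT/λ = 1.6/0.49 = 3.2653 W/m².
Then ln(C/409) = ΔF/5.35 = 3.2653/5.35 = 0.61034.
So C = 409 × e^0.61034 = 409 × 1.84106 = 752.99 ppm.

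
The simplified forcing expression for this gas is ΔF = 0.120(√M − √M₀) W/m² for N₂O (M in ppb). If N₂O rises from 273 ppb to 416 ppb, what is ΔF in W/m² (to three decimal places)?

ΔF = 0.465 W/m²

N₂O: 0.120 × (√416 − √273) = 0.120 × (20.3961 − 16.5227) = 0.120 × 3.8734 = 0.4648 W/m².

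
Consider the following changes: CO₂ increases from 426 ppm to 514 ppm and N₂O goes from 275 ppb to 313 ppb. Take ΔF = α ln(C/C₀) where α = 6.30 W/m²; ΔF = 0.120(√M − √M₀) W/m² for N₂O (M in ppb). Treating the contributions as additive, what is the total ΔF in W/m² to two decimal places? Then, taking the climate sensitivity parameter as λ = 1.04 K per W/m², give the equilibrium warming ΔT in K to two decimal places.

CO₂: 6.30 × ln(514/426) = 6.30 × ln(1.20657) = 6.30 × 0.18778 = 1.1830 W/m².
N₂O: 0.120 × (√313 − √275) = 0.120 × (17.6918 − 16.5831) = 0.120 × 1.1087 = 0.1330 W/m².
Total ΔF = 1.1830 + 0.1330 = 1.3160 W/m².
ΔT = λ ΔF = 1.04 × 1.32 = 1.3728 K.

ΔF = 1.32 W/m²; ΔT = 1.37 K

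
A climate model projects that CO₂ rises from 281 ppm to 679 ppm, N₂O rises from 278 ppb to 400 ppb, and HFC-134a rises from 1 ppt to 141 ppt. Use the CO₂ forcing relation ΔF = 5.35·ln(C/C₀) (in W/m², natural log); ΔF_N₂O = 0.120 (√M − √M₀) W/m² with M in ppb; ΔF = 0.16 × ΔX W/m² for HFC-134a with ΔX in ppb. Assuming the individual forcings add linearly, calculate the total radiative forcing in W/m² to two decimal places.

CO₂: 5.35 × ln(679/281) = 5.35 × ln(2.41637) = 5.35 × 0.88227 = 4.7201 W/m².
N₂O: 0.120 × (√400 − √278) = 0.120 × (20.0000 − 16.6733) = 0.120 × 3.3267 = 0.3992 W/m².
HFC-134a: Δ = 141 − 1 = 140 ppt = 0.140 ppb; ΔF = 0.16 × 0.140 = 0.0224 W/m².
Total ΔF = 4.7201 + 0.3992 + 0.0224 = 5.1417 W/m².

ΔF = 5.14 W/m²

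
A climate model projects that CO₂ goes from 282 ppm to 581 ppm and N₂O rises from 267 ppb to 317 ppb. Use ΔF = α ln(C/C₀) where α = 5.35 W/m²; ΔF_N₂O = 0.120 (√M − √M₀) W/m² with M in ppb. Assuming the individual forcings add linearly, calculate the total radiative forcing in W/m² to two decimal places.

ΔF = 4.04 W/m²

CO₂: 5.35 × ln(581/282) = 5.35 × ln(2.06028) = 5.35 × 0.72284 = 3.8672 W/m².
N₂O: 0.120 × (√317 − √267) = 0.120 × (17.8045 − 16.3401) = 0.120 × 1.4644 = 0.1757 W/m².
Total ΔF = 3.8672 + 0.1757 = 4.0429 W/m².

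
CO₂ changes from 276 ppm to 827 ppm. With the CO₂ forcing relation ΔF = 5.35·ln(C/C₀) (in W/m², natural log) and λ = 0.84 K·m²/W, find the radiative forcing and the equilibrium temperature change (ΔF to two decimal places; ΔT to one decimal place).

ΔF = 5.87 W/m²; ΔT = 4.9 K

CO₂: 5.35 × ln(827/276) = 5.35 × ln(2.99638) = 5.35 × 1.09740 = 5.8711 W/m².
ΔT = λ ΔF = 0.84 × 5.87 = 4.9308 K.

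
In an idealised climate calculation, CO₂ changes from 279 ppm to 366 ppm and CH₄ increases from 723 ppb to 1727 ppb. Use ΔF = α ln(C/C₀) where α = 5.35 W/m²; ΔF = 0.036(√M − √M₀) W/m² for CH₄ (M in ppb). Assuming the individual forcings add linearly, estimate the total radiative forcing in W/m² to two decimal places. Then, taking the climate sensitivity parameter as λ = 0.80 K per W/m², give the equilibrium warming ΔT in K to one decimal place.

ΔF = 1.98 W/m²; ΔT = 1.6 K

CO₂: 5.35 × ln(366/279) = 5.35 × ln(1.31183) = 5.35 × 0.27142 = 1.4521 W/m².
CH₄: 0.036 × (√1727 − √723) = 0.036 × (41.5572 − 26.8887) = 0.036 × 14.6685 = 0.5281 W/m².
Total ΔF = 1.4521 + 0.5281 = 1.9802 W/m².
ΔT = λ ΔF = 0.80 × 1.98 = 1.5840 K.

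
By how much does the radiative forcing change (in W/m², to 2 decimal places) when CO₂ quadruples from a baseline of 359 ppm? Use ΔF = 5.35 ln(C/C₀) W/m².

ΔF = 5.35 × ln(4) = 5.35 × 1.38629 = 7.4167 W/m².

ΔF = 7.42 W/m²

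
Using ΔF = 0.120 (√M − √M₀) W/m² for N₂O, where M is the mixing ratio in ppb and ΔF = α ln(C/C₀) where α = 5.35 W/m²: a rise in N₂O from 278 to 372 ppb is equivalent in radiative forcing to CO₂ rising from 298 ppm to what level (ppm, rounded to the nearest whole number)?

N₂O forcing: 0.120 × (√372 − √278) = 0.120 × (19.2873 − 16.6733) = 0.120 × 2.6140 = 0.31368 W/m².
Set 5.35 ln(C/298) = 0.31368: ln(C/298) = 0.31368/5.35 = 0.05863, so C = 298 × e^0.05863 = 298 × 1.06038 = 315.99 ppm.

C ≈ 316 ppm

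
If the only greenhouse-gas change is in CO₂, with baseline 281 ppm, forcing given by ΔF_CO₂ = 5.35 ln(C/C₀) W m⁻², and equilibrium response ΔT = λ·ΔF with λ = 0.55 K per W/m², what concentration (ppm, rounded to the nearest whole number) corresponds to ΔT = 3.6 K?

Required forcing: ΔF = ΔT/λ = 3.6/0.55 = 6.5455 W/m².
Then ln(C/281) = ΔF/5.35 = 6.5455/5.35 = 1.22346.
So C = 281 × e^1.22346 = 281 × 3.39893 = 955.10 ppm.

C ≈ 955 ppm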